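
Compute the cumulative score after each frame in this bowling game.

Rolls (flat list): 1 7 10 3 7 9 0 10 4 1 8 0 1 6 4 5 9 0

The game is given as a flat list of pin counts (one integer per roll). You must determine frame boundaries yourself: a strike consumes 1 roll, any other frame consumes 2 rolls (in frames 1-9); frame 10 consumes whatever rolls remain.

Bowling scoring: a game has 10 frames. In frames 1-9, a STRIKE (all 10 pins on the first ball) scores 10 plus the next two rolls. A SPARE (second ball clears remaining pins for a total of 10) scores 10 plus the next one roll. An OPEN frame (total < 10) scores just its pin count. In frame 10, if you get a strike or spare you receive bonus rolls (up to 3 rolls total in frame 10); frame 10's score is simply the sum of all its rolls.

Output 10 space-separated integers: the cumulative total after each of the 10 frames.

Frame 1: OPEN (1+7=8). Cumulative: 8
Frame 2: STRIKE. 10 + next two rolls (3+7) = 20. Cumulative: 28
Frame 3: SPARE (3+7=10). 10 + next roll (9) = 19. Cumulative: 47
Frame 4: OPEN (9+0=9). Cumulative: 56
Frame 5: STRIKE. 10 + next two rolls (4+1) = 15. Cumulative: 71
Frame 6: OPEN (4+1=5). Cumulative: 76
Frame 7: OPEN (8+0=8). Cumulative: 84
Frame 8: OPEN (1+6=7). Cumulative: 91
Frame 9: OPEN (4+5=9). Cumulative: 100
Frame 10: OPEN. Sum of all frame-10 rolls (9+0) = 9. Cumulative: 109

Answer: 8 28 47 56 71 76 84 91 100 109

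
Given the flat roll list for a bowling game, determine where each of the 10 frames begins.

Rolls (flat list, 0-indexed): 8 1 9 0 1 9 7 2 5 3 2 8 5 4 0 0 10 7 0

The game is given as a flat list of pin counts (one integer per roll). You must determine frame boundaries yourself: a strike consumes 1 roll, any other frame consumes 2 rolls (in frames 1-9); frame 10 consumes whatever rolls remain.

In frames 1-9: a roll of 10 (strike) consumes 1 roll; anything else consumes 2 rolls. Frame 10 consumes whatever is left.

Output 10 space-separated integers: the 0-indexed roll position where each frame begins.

Answer: 0 2 4 6 8 10 12 14 16 17

Derivation:
Frame 1 starts at roll index 0: rolls=8,1 (sum=9), consumes 2 rolls
Frame 2 starts at roll index 2: rolls=9,0 (sum=9), consumes 2 rolls
Frame 3 starts at roll index 4: rolls=1,9 (sum=10), consumes 2 rolls
Frame 4 starts at roll index 6: rolls=7,2 (sum=9), consumes 2 rolls
Frame 5 starts at roll index 8: rolls=5,3 (sum=8), consumes 2 rolls
Frame 6 starts at roll index 10: rolls=2,8 (sum=10), consumes 2 rolls
Frame 7 starts at roll index 12: rolls=5,4 (sum=9), consumes 2 rolls
Frame 8 starts at roll index 14: rolls=0,0 (sum=0), consumes 2 rolls
Frame 9 starts at roll index 16: roll=10 (strike), consumes 1 roll
Frame 10 starts at roll index 17: 2 remaining rolls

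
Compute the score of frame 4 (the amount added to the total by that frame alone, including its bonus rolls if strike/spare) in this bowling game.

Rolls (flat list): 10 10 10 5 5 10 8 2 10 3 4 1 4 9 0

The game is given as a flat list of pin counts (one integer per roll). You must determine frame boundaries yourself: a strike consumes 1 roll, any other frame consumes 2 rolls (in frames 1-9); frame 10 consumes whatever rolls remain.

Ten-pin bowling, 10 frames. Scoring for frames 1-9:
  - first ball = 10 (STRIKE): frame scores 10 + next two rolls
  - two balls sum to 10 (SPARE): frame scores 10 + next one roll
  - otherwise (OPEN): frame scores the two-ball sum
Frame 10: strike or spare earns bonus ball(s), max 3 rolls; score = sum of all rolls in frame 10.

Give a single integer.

Frame 1: STRIKE. 10 + next two rolls (10+10) = 30. Cumulative: 30
Frame 2: STRIKE. 10 + next two rolls (10+5) = 25. Cumulative: 55
Frame 3: STRIKE. 10 + next two rolls (5+5) = 20. Cumulative: 75
Frame 4: SPARE (5+5=10). 10 + next roll (10) = 20. Cumulative: 95
Frame 5: STRIKE. 10 + next two rolls (8+2) = 20. Cumulative: 115
Frame 6: SPARE (8+2=10). 10 + next roll (10) = 20. Cumulative: 135

Answer: 20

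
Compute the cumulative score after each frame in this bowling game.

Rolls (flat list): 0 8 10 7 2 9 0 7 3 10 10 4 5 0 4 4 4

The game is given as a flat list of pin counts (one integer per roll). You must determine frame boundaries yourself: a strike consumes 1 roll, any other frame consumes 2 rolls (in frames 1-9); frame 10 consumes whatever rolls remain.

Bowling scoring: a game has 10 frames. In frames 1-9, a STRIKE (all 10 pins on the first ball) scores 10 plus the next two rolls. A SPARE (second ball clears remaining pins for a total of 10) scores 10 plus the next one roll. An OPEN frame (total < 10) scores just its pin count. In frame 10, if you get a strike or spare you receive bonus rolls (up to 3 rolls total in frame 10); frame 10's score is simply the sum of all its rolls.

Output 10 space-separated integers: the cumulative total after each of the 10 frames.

Answer: 8 27 36 45 65 89 108 117 121 129

Derivation:
Frame 1: OPEN (0+8=8). Cumulative: 8
Frame 2: STRIKE. 10 + next two rolls (7+2) = 19. Cumulative: 27
Frame 3: OPEN (7+2=9). Cumulative: 36
Frame 4: OPEN (9+0=9). Cumulative: 45
Frame 5: SPARE (7+3=10). 10 + next roll (10) = 20. Cumulative: 65
Frame 6: STRIKE. 10 + next two rolls (10+4) = 24. Cumulative: 89
Frame 7: STRIKE. 10 + next two rolls (4+5) = 19. Cumulative: 108
Frame 8: OPEN (4+5=9). Cumulative: 117
Frame 9: OPEN (0+4=4). Cumulative: 121
Frame 10: OPEN. Sum of all frame-10 rolls (4+4) = 8. Cumulative: 129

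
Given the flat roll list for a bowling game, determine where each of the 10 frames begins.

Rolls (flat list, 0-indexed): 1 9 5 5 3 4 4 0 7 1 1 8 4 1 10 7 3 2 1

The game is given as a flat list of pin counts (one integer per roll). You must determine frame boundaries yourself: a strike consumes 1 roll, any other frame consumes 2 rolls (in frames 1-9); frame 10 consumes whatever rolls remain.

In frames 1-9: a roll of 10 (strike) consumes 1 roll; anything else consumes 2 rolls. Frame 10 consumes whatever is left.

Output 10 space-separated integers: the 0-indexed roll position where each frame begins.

Answer: 0 2 4 6 8 10 12 14 15 17

Derivation:
Frame 1 starts at roll index 0: rolls=1,9 (sum=10), consumes 2 rolls
Frame 2 starts at roll index 2: rolls=5,5 (sum=10), consumes 2 rolls
Frame 3 starts at roll index 4: rolls=3,4 (sum=7), consumes 2 rolls
Frame 4 starts at roll index 6: rolls=4,0 (sum=4), consumes 2 rolls
Frame 5 starts at roll index 8: rolls=7,1 (sum=8), consumes 2 rolls
Frame 6 starts at roll index 10: rolls=1,8 (sum=9), consumes 2 rolls
Frame 7 starts at roll index 12: rolls=4,1 (sum=5), consumes 2 rolls
Frame 8 starts at roll index 14: roll=10 (strike), consumes 1 roll
Frame 9 starts at roll index 15: rolls=7,3 (sum=10), consumes 2 rolls
Frame 10 starts at roll index 17: 2 remaining rolls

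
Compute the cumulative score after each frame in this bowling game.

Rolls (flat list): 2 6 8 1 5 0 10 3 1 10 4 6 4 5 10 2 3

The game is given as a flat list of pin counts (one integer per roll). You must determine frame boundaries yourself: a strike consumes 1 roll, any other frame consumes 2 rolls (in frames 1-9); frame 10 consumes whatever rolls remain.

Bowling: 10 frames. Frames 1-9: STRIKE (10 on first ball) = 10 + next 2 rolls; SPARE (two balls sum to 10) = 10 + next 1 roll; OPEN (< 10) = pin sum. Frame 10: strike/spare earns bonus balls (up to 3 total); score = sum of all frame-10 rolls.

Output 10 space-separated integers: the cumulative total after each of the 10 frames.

Answer: 8 17 22 36 40 60 74 83 98 103

Derivation:
Frame 1: OPEN (2+6=8). Cumulative: 8
Frame 2: OPEN (8+1=9). Cumulative: 17
Frame 3: OPEN (5+0=5). Cumulative: 22
Frame 4: STRIKE. 10 + next two rolls (3+1) = 14. Cumulative: 36
Frame 5: OPEN (3+1=4). Cumulative: 40
Frame 6: STRIKE. 10 + next two rolls (4+6) = 20. Cumulative: 60
Frame 7: SPARE (4+6=10). 10 + next roll (4) = 14. Cumulative: 74
Frame 8: OPEN (4+5=9). Cumulative: 83
Frame 9: STRIKE. 10 + next two rolls (2+3) = 15. Cumulative: 98
Frame 10: OPEN. Sum of all frame-10 rolls (2+3) = 5. Cumulative: 103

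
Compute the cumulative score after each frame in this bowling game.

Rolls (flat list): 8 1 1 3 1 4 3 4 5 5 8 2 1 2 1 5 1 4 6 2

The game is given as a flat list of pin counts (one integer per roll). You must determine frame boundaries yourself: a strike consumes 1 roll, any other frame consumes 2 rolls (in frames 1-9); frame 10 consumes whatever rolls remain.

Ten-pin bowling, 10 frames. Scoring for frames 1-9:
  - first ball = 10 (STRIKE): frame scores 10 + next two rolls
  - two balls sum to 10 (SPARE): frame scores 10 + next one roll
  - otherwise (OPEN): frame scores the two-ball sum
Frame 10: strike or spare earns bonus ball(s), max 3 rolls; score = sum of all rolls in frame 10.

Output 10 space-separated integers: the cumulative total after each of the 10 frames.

Frame 1: OPEN (8+1=9). Cumulative: 9
Frame 2: OPEN (1+3=4). Cumulative: 13
Frame 3: OPEN (1+4=5). Cumulative: 18
Frame 4: OPEN (3+4=7). Cumulative: 25
Frame 5: SPARE (5+5=10). 10 + next roll (8) = 18. Cumulative: 43
Frame 6: SPARE (8+2=10). 10 + next roll (1) = 11. Cumulative: 54
Frame 7: OPEN (1+2=3). Cumulative: 57
Frame 8: OPEN (1+5=6). Cumulative: 63
Frame 9: OPEN (1+4=5). Cumulative: 68
Frame 10: OPEN. Sum of all frame-10 rolls (6+2) = 8. Cumulative: 76

Answer: 9 13 18 25 43 54 57 63 68 76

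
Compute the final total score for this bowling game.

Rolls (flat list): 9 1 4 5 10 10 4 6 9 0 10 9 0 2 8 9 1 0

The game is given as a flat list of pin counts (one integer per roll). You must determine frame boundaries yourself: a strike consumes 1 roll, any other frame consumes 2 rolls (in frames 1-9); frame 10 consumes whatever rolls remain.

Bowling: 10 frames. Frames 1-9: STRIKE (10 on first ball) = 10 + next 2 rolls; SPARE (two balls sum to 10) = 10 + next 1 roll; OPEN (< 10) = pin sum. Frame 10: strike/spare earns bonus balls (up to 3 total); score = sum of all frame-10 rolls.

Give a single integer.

Answer: 152

Derivation:
Frame 1: SPARE (9+1=10). 10 + next roll (4) = 14. Cumulative: 14
Frame 2: OPEN (4+5=9). Cumulative: 23
Frame 3: STRIKE. 10 + next two rolls (10+4) = 24. Cumulative: 47
Frame 4: STRIKE. 10 + next two rolls (4+6) = 20. Cumulative: 67
Frame 5: SPARE (4+6=10). 10 + next roll (9) = 19. Cumulative: 86
Frame 6: OPEN (9+0=9). Cumulative: 95
Frame 7: STRIKE. 10 + next two rolls (9+0) = 19. Cumulative: 114
Frame 8: OPEN (9+0=9). Cumulative: 123
Frame 9: SPARE (2+8=10). 10 + next roll (9) = 19. Cumulative: 142
Frame 10: SPARE. Sum of all frame-10 rolls (9+1+0) = 10. Cumulative: 152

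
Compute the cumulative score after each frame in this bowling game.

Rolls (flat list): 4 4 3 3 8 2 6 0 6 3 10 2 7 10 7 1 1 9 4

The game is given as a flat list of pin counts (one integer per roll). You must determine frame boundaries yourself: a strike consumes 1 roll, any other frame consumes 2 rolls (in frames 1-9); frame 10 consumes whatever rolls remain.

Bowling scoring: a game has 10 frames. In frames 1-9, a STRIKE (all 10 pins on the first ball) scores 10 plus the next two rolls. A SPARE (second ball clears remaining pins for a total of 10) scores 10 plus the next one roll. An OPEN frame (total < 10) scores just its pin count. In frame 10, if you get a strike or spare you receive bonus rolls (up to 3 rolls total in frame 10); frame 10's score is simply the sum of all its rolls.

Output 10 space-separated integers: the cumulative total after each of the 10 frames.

Answer: 8 14 30 36 45 64 73 91 99 113

Derivation:
Frame 1: OPEN (4+4=8). Cumulative: 8
Frame 2: OPEN (3+3=6). Cumulative: 14
Frame 3: SPARE (8+2=10). 10 + next roll (6) = 16. Cumulative: 30
Frame 4: OPEN (6+0=6). Cumulative: 36
Frame 5: OPEN (6+3=9). Cumulative: 45
Frame 6: STRIKE. 10 + next two rolls (2+7) = 19. Cumulative: 64
Frame 7: OPEN (2+7=9). Cumulative: 73
Frame 8: STRIKE. 10 + next two rolls (7+1) = 18. Cumulative: 91
Frame 9: OPEN (7+1=8). Cumulative: 99
Frame 10: SPARE. Sum of all frame-10 rolls (1+9+4) = 14. Cumulative: 113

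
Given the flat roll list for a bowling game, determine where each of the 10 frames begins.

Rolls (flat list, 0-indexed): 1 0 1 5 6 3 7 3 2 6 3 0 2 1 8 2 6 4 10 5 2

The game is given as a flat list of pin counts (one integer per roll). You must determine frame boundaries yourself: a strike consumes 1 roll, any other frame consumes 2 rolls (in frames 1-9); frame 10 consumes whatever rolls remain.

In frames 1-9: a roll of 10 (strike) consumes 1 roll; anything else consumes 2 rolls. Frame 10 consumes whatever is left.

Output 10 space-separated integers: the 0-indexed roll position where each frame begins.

Answer: 0 2 4 6 8 10 12 14 16 18

Derivation:
Frame 1 starts at roll index 0: rolls=1,0 (sum=1), consumes 2 rolls
Frame 2 starts at roll index 2: rolls=1,5 (sum=6), consumes 2 rolls
Frame 3 starts at roll index 4: rolls=6,3 (sum=9), consumes 2 rolls
Frame 4 starts at roll index 6: rolls=7,3 (sum=10), consumes 2 rolls
Frame 5 starts at roll index 8: rolls=2,6 (sum=8), consumes 2 rolls
Frame 6 starts at roll index 10: rolls=3,0 (sum=3), consumes 2 rolls
Frame 7 starts at roll index 12: rolls=2,1 (sum=3), consumes 2 rolls
Frame 8 starts at roll index 14: rolls=8,2 (sum=10), consumes 2 rolls
Frame 9 starts at roll index 16: rolls=6,4 (sum=10), consumes 2 rolls
Frame 10 starts at roll index 18: 3 remaining rolls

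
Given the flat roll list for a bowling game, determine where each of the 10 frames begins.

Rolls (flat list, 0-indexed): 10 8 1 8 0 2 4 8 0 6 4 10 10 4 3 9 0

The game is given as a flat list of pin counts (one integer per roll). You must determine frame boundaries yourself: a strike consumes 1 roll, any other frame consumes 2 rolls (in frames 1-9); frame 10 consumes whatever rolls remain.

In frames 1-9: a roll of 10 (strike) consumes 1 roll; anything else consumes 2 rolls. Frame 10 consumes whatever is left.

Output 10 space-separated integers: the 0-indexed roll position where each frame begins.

Frame 1 starts at roll index 0: roll=10 (strike), consumes 1 roll
Frame 2 starts at roll index 1: rolls=8,1 (sum=9), consumes 2 rolls
Frame 3 starts at roll index 3: rolls=8,0 (sum=8), consumes 2 rolls
Frame 4 starts at roll index 5: rolls=2,4 (sum=6), consumes 2 rolls
Frame 5 starts at roll index 7: rolls=8,0 (sum=8), consumes 2 rolls
Frame 6 starts at roll index 9: rolls=6,4 (sum=10), consumes 2 rolls
Frame 7 starts at roll index 11: roll=10 (strike), consumes 1 roll
Frame 8 starts at roll index 12: roll=10 (strike), consumes 1 roll
Frame 9 starts at roll index 13: rolls=4,3 (sum=7), consumes 2 rolls
Frame 10 starts at roll index 15: 2 remaining rolls

Answer: 0 1 3 5 7 9 11 12 13 15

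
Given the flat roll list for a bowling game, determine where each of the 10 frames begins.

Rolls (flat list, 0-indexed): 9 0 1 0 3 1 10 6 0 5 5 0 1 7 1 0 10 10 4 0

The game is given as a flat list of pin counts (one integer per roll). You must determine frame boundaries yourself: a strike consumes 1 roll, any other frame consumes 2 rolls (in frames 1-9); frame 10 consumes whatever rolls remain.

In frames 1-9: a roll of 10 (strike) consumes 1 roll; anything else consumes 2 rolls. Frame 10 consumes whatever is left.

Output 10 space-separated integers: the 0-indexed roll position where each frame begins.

Frame 1 starts at roll index 0: rolls=9,0 (sum=9), consumes 2 rolls
Frame 2 starts at roll index 2: rolls=1,0 (sum=1), consumes 2 rolls
Frame 3 starts at roll index 4: rolls=3,1 (sum=4), consumes 2 rolls
Frame 4 starts at roll index 6: roll=10 (strike), consumes 1 roll
Frame 5 starts at roll index 7: rolls=6,0 (sum=6), consumes 2 rolls
Frame 6 starts at roll index 9: rolls=5,5 (sum=10), consumes 2 rolls
Frame 7 starts at roll index 11: rolls=0,1 (sum=1), consumes 2 rolls
Frame 8 starts at roll index 13: rolls=7,1 (sum=8), consumes 2 rolls
Frame 9 starts at roll index 15: rolls=0,10 (sum=10), consumes 2 rolls
Frame 10 starts at roll index 17: 3 remaining rolls

Answer: 0 2 4 6 7 9 11 13 15 17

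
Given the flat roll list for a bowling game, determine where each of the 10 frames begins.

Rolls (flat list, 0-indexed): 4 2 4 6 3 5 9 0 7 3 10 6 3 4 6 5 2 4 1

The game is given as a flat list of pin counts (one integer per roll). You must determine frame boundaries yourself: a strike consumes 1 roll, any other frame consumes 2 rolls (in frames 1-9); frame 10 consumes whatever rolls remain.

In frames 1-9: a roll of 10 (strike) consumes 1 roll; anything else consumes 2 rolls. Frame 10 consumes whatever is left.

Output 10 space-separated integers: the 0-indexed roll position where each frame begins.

Frame 1 starts at roll index 0: rolls=4,2 (sum=6), consumes 2 rolls
Frame 2 starts at roll index 2: rolls=4,6 (sum=10), consumes 2 rolls
Frame 3 starts at roll index 4: rolls=3,5 (sum=8), consumes 2 rolls
Frame 4 starts at roll index 6: rolls=9,0 (sum=9), consumes 2 rolls
Frame 5 starts at roll index 8: rolls=7,3 (sum=10), consumes 2 rolls
Frame 6 starts at roll index 10: roll=10 (strike), consumes 1 roll
Frame 7 starts at roll index 11: rolls=6,3 (sum=9), consumes 2 rolls
Frame 8 starts at roll index 13: rolls=4,6 (sum=10), consumes 2 rolls
Frame 9 starts at roll index 15: rolls=5,2 (sum=7), consumes 2 rolls
Frame 10 starts at roll index 17: 2 remaining rolls

Answer: 0 2 4 6 8 10 11 13 15 17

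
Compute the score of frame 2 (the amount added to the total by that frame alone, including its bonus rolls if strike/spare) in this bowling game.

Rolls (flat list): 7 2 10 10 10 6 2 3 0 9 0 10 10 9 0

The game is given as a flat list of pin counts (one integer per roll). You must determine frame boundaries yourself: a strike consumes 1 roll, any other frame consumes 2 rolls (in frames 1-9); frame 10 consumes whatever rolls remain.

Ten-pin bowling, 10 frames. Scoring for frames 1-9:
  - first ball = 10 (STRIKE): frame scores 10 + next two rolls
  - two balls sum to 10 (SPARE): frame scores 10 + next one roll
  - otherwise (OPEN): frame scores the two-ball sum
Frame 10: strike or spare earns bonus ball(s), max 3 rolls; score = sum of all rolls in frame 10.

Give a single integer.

Frame 1: OPEN (7+2=9). Cumulative: 9
Frame 2: STRIKE. 10 + next two rolls (10+10) = 30. Cumulative: 39
Frame 3: STRIKE. 10 + next two rolls (10+6) = 26. Cumulative: 65
Frame 4: STRIKE. 10 + next two rolls (6+2) = 18. Cumulative: 83

Answer: 30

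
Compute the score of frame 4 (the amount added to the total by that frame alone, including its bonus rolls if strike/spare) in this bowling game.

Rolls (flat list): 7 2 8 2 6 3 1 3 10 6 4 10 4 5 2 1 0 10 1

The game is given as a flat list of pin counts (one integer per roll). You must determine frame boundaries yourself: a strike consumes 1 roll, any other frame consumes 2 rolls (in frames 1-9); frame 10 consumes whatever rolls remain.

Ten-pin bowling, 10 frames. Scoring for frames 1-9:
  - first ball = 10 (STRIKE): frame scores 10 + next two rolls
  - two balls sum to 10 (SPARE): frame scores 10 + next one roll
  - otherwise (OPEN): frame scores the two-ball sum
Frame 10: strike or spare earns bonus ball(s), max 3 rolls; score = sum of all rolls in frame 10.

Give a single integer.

Answer: 4

Derivation:
Frame 1: OPEN (7+2=9). Cumulative: 9
Frame 2: SPARE (8+2=10). 10 + next roll (6) = 16. Cumulative: 25
Frame 3: OPEN (6+3=9). Cumulative: 34
Frame 4: OPEN (1+3=4). Cumulative: 38
Frame 5: STRIKE. 10 + next two rolls (6+4) = 20. Cumulative: 58
Frame 6: SPARE (6+4=10). 10 + next roll (10) = 20. Cumulative: 78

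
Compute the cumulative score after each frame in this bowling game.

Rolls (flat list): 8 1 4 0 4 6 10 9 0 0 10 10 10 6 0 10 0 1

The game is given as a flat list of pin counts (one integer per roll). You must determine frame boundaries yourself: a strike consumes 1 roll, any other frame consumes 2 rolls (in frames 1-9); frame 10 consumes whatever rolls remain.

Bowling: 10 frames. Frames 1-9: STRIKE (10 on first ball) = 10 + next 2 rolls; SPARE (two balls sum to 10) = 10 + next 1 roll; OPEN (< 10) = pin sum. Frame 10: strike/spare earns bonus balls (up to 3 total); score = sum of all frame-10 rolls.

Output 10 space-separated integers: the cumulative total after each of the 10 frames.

Frame 1: OPEN (8+1=9). Cumulative: 9
Frame 2: OPEN (4+0=4). Cumulative: 13
Frame 3: SPARE (4+6=10). 10 + next roll (10) = 20. Cumulative: 33
Frame 4: STRIKE. 10 + next two rolls (9+0) = 19. Cumulative: 52
Frame 5: OPEN (9+0=9). Cumulative: 61
Frame 6: SPARE (0+10=10). 10 + next roll (10) = 20. Cumulative: 81
Frame 7: STRIKE. 10 + next two rolls (10+6) = 26. Cumulative: 107
Frame 8: STRIKE. 10 + next two rolls (6+0) = 16. Cumulative: 123
Frame 9: OPEN (6+0=6). Cumulative: 129
Frame 10: STRIKE. Sum of all frame-10 rolls (10+0+1) = 11. Cumulative: 140

Answer: 9 13 33 52 61 81 107 123 129 140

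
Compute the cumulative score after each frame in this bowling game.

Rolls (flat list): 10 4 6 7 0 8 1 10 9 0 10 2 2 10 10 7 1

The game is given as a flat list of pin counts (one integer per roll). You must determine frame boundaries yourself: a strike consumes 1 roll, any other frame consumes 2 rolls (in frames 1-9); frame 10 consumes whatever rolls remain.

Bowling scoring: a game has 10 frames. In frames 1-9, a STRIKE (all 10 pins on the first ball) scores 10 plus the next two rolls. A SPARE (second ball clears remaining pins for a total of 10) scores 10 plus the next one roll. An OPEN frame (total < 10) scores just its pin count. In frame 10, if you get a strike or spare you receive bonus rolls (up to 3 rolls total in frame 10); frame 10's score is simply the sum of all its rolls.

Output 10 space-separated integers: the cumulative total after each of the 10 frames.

Answer: 20 37 44 53 72 81 95 99 126 144

Derivation:
Frame 1: STRIKE. 10 + next two rolls (4+6) = 20. Cumulative: 20
Frame 2: SPARE (4+6=10). 10 + next roll (7) = 17. Cumulative: 37
Frame 3: OPEN (7+0=7). Cumulative: 44
Frame 4: OPEN (8+1=9). Cumulative: 53
Frame 5: STRIKE. 10 + next two rolls (9+0) = 19. Cumulative: 72
Frame 6: OPEN (9+0=9). Cumulative: 81
Frame 7: STRIKE. 10 + next two rolls (2+2) = 14. Cumulative: 95
Frame 8: OPEN (2+2=4). Cumulative: 99
Frame 9: STRIKE. 10 + next two rolls (10+7) = 27. Cumulative: 126
Frame 10: STRIKE. Sum of all frame-10 rolls (10+7+1) = 18. Cumulative: 144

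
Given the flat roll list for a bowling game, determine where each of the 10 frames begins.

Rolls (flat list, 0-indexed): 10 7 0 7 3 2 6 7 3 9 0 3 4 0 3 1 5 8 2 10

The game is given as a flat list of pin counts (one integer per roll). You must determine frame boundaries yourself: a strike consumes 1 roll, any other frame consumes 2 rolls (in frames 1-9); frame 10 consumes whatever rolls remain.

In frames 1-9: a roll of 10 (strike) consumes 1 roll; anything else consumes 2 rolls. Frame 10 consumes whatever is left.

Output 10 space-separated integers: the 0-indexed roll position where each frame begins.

Frame 1 starts at roll index 0: roll=10 (strike), consumes 1 roll
Frame 2 starts at roll index 1: rolls=7,0 (sum=7), consumes 2 rolls
Frame 3 starts at roll index 3: rolls=7,3 (sum=10), consumes 2 rolls
Frame 4 starts at roll index 5: rolls=2,6 (sum=8), consumes 2 rolls
Frame 5 starts at roll index 7: rolls=7,3 (sum=10), consumes 2 rolls
Frame 6 starts at roll index 9: rolls=9,0 (sum=9), consumes 2 rolls
Frame 7 starts at roll index 11: rolls=3,4 (sum=7), consumes 2 rolls
Frame 8 starts at roll index 13: rolls=0,3 (sum=3), consumes 2 rolls
Frame 9 starts at roll index 15: rolls=1,5 (sum=6), consumes 2 rolls
Frame 10 starts at roll index 17: 3 remaining rolls

Answer: 0 1 3 5 7 9 11 13 15 17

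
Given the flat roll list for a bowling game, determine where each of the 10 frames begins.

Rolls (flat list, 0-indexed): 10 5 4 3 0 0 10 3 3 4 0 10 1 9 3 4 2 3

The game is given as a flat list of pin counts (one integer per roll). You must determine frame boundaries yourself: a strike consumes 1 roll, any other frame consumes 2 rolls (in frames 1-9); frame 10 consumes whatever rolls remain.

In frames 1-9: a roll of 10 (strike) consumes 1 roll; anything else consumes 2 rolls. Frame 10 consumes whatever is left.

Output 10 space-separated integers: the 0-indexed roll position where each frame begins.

Frame 1 starts at roll index 0: roll=10 (strike), consumes 1 roll
Frame 2 starts at roll index 1: rolls=5,4 (sum=9), consumes 2 rolls
Frame 3 starts at roll index 3: rolls=3,0 (sum=3), consumes 2 rolls
Frame 4 starts at roll index 5: rolls=0,10 (sum=10), consumes 2 rolls
Frame 5 starts at roll index 7: rolls=3,3 (sum=6), consumes 2 rolls
Frame 6 starts at roll index 9: rolls=4,0 (sum=4), consumes 2 rolls
Frame 7 starts at roll index 11: roll=10 (strike), consumes 1 roll
Frame 8 starts at roll index 12: rolls=1,9 (sum=10), consumes 2 rolls
Frame 9 starts at roll index 14: rolls=3,4 (sum=7), consumes 2 rolls
Frame 10 starts at roll index 16: 2 remaining rolls

Answer: 0 1 3 5 7 9 11 12 14 16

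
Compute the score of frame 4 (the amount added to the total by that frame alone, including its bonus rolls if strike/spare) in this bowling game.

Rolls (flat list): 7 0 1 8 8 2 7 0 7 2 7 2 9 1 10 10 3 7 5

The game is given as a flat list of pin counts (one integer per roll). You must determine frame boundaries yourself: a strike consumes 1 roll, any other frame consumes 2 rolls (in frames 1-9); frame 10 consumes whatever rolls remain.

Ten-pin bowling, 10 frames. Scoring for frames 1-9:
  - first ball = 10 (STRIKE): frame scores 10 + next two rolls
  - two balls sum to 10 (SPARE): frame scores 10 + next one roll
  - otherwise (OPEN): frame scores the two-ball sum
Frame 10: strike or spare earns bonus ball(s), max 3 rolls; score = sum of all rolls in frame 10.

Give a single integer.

Frame 1: OPEN (7+0=7). Cumulative: 7
Frame 2: OPEN (1+8=9). Cumulative: 16
Frame 3: SPARE (8+2=10). 10 + next roll (7) = 17. Cumulative: 33
Frame 4: OPEN (7+0=7). Cumulative: 40
Frame 5: OPEN (7+2=9). Cumulative: 49
Frame 6: OPEN (7+2=9). Cumulative: 58

Answer: 7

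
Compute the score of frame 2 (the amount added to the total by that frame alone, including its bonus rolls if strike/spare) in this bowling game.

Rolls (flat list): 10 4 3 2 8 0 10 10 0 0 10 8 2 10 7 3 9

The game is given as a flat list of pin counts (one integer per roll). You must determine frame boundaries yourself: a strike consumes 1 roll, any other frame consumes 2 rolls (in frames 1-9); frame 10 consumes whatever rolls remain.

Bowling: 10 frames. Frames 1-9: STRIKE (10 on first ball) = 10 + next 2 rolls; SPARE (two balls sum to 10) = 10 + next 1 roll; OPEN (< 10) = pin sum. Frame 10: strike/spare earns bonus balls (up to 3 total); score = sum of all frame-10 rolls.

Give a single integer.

Answer: 7

Derivation:
Frame 1: STRIKE. 10 + next two rolls (4+3) = 17. Cumulative: 17
Frame 2: OPEN (4+3=7). Cumulative: 24
Frame 3: SPARE (2+8=10). 10 + next roll (0) = 10. Cumulative: 34
Frame 4: SPARE (0+10=10). 10 + next roll (10) = 20. Cumulative: 54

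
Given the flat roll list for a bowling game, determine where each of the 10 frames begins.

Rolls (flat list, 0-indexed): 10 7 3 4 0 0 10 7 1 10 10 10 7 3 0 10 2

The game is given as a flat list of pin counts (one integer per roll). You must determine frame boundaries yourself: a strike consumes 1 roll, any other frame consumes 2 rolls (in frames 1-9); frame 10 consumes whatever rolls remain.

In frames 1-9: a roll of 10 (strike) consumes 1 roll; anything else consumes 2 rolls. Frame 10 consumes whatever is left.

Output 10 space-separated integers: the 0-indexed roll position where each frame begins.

Answer: 0 1 3 5 7 9 10 11 12 14

Derivation:
Frame 1 starts at roll index 0: roll=10 (strike), consumes 1 roll
Frame 2 starts at roll index 1: rolls=7,3 (sum=10), consumes 2 rolls
Frame 3 starts at roll index 3: rolls=4,0 (sum=4), consumes 2 rolls
Frame 4 starts at roll index 5: rolls=0,10 (sum=10), consumes 2 rolls
Frame 5 starts at roll index 7: rolls=7,1 (sum=8), consumes 2 rolls
Frame 6 starts at roll index 9: roll=10 (strike), consumes 1 roll
Frame 7 starts at roll index 10: roll=10 (strike), consumes 1 roll
Frame 8 starts at roll index 11: roll=10 (strike), consumes 1 roll
Frame 9 starts at roll index 12: rolls=7,3 (sum=10), consumes 2 rolls
Frame 10 starts at roll index 14: 3 remaining rolls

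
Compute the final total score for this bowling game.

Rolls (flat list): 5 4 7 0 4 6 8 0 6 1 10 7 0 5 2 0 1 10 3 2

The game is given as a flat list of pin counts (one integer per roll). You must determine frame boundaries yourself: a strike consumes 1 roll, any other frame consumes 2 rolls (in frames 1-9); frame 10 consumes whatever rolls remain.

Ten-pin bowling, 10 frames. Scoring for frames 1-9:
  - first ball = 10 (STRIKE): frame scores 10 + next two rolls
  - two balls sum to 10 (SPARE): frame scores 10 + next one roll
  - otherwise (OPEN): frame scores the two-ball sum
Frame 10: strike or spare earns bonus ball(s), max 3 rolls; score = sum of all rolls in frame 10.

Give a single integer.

Frame 1: OPEN (5+4=9). Cumulative: 9
Frame 2: OPEN (7+0=7). Cumulative: 16
Frame 3: SPARE (4+6=10). 10 + next roll (8) = 18. Cumulative: 34
Frame 4: OPEN (8+0=8). Cumulative: 42
Frame 5: OPEN (6+1=7). Cumulative: 49
Frame 6: STRIKE. 10 + next two rolls (7+0) = 17. Cumulative: 66
Frame 7: OPEN (7+0=7). Cumulative: 73
Frame 8: OPEN (5+2=7). Cumulative: 80
Frame 9: OPEN (0+1=1). Cumulative: 81
Frame 10: STRIKE. Sum of all frame-10 rolls (10+3+2) = 15. Cumulative: 96

Answer: 96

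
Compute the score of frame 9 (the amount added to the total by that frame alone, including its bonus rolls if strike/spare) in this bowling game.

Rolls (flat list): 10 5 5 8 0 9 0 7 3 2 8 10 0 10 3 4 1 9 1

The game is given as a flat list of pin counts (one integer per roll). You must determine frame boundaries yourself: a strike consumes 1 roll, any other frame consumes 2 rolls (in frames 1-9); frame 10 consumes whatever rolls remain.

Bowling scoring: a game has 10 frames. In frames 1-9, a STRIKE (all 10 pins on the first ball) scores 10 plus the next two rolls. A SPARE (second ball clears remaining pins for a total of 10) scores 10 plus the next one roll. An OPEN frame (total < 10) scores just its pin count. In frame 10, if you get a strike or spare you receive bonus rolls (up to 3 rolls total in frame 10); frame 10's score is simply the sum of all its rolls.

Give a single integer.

Frame 1: STRIKE. 10 + next two rolls (5+5) = 20. Cumulative: 20
Frame 2: SPARE (5+5=10). 10 + next roll (8) = 18. Cumulative: 38
Frame 3: OPEN (8+0=8). Cumulative: 46
Frame 4: OPEN (9+0=9). Cumulative: 55
Frame 5: SPARE (7+3=10). 10 + next roll (2) = 12. Cumulative: 67
Frame 6: SPARE (2+8=10). 10 + next roll (10) = 20. Cumulative: 87
Frame 7: STRIKE. 10 + next two rolls (0+10) = 20. Cumulative: 107
Frame 8: SPARE (0+10=10). 10 + next roll (3) = 13. Cumulative: 120
Frame 9: OPEN (3+4=7). Cumulative: 127
Frame 10: SPARE. Sum of all frame-10 rolls (1+9+1) = 11. Cumulative: 138

Answer: 7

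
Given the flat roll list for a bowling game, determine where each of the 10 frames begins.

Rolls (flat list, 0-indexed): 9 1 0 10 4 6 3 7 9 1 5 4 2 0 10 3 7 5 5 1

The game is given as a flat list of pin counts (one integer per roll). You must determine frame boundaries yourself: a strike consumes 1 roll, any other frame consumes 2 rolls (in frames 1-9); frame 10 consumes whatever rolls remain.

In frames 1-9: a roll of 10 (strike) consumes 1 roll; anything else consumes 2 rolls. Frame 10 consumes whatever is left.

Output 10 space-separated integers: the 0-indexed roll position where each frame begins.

Answer: 0 2 4 6 8 10 12 14 15 17

Derivation:
Frame 1 starts at roll index 0: rolls=9,1 (sum=10), consumes 2 rolls
Frame 2 starts at roll index 2: rolls=0,10 (sum=10), consumes 2 rolls
Frame 3 starts at roll index 4: rolls=4,6 (sum=10), consumes 2 rolls
Frame 4 starts at roll index 6: rolls=3,7 (sum=10), consumes 2 rolls
Frame 5 starts at roll index 8: rolls=9,1 (sum=10), consumes 2 rolls
Frame 6 starts at roll index 10: rolls=5,4 (sum=9), consumes 2 rolls
Frame 7 starts at roll index 12: rolls=2,0 (sum=2), consumes 2 rolls
Frame 8 starts at roll index 14: roll=10 (strike), consumes 1 roll
Frame 9 starts at roll index 15: rolls=3,7 (sum=10), consumes 2 rolls
Frame 10 starts at roll index 17: 3 remaining rolls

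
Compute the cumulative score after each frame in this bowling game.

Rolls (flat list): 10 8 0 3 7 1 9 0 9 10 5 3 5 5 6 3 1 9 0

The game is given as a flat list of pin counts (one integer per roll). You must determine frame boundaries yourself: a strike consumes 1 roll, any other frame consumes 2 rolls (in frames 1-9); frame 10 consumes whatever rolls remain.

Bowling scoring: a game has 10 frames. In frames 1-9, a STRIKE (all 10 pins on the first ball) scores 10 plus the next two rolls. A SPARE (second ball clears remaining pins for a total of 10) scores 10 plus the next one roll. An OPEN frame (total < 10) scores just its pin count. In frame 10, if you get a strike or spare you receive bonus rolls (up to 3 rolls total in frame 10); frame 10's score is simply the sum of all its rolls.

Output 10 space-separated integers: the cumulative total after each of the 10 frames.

Frame 1: STRIKE. 10 + next two rolls (8+0) = 18. Cumulative: 18
Frame 2: OPEN (8+0=8). Cumulative: 26
Frame 3: SPARE (3+7=10). 10 + next roll (1) = 11. Cumulative: 37
Frame 4: SPARE (1+9=10). 10 + next roll (0) = 10. Cumulative: 47
Frame 5: OPEN (0+9=9). Cumulative: 56
Frame 6: STRIKE. 10 + next two rolls (5+3) = 18. Cumulative: 74
Frame 7: OPEN (5+3=8). Cumulative: 82
Frame 8: SPARE (5+5=10). 10 + next roll (6) = 16. Cumulative: 98
Frame 9: OPEN (6+3=9). Cumulative: 107
Frame 10: SPARE. Sum of all frame-10 rolls (1+9+0) = 10. Cumulative: 117

Answer: 18 26 37 47 56 74 82 98 107 117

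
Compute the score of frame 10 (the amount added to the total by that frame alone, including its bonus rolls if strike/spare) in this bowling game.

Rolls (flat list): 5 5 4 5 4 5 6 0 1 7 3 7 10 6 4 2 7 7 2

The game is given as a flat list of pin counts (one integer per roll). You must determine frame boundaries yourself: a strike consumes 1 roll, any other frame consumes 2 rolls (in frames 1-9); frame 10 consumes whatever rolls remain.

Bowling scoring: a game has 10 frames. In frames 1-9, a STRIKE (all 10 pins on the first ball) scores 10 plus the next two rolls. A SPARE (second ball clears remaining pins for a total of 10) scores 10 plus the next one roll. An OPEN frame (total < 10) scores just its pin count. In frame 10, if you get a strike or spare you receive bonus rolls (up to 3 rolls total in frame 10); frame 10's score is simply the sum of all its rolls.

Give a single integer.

Frame 1: SPARE (5+5=10). 10 + next roll (4) = 14. Cumulative: 14
Frame 2: OPEN (4+5=9). Cumulative: 23
Frame 3: OPEN (4+5=9). Cumulative: 32
Frame 4: OPEN (6+0=6). Cumulative: 38
Frame 5: OPEN (1+7=8). Cumulative: 46
Frame 6: SPARE (3+7=10). 10 + next roll (10) = 20. Cumulative: 66
Frame 7: STRIKE. 10 + next two rolls (6+4) = 20. Cumulative: 86
Frame 8: SPARE (6+4=10). 10 + next roll (2) = 12. Cumulative: 98
Frame 9: OPEN (2+7=9). Cumulative: 107
Frame 10: OPEN. Sum of all frame-10 rolls (7+2) = 9. Cumulative: 116

Answer: 9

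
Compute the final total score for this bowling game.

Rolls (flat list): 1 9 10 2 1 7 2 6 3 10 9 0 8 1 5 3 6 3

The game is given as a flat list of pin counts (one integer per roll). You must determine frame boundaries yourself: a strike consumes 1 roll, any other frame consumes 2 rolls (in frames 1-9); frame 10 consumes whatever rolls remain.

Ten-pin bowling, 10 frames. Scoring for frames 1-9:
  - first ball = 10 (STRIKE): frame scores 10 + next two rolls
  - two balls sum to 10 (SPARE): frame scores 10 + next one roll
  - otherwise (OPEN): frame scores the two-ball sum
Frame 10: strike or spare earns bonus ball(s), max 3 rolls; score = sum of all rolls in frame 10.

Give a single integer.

Frame 1: SPARE (1+9=10). 10 + next roll (10) = 20. Cumulative: 20
Frame 2: STRIKE. 10 + next two rolls (2+1) = 13. Cumulative: 33
Frame 3: OPEN (2+1=3). Cumulative: 36
Frame 4: OPEN (7+2=9). Cumulative: 45
Frame 5: OPEN (6+3=9). Cumulative: 54
Frame 6: STRIKE. 10 + next two rolls (9+0) = 19. Cumulative: 73
Frame 7: OPEN (9+0=9). Cumulative: 82
Frame 8: OPEN (8+1=9). Cumulative: 91
Frame 9: OPEN (5+3=8). Cumulative: 99
Frame 10: OPEN. Sum of all frame-10 rolls (6+3) = 9. Cumulative: 108

Answer: 108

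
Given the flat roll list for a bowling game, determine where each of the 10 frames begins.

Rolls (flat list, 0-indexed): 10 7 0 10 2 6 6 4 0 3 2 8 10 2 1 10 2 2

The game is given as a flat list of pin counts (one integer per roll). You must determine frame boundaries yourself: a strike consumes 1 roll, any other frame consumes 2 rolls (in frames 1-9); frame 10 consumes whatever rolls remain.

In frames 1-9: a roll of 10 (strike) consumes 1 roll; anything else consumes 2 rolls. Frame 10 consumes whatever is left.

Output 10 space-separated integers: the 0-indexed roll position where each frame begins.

Frame 1 starts at roll index 0: roll=10 (strike), consumes 1 roll
Frame 2 starts at roll index 1: rolls=7,0 (sum=7), consumes 2 rolls
Frame 3 starts at roll index 3: roll=10 (strike), consumes 1 roll
Frame 4 starts at roll index 4: rolls=2,6 (sum=8), consumes 2 rolls
Frame 5 starts at roll index 6: rolls=6,4 (sum=10), consumes 2 rolls
Frame 6 starts at roll index 8: rolls=0,3 (sum=3), consumes 2 rolls
Frame 7 starts at roll index 10: rolls=2,8 (sum=10), consumes 2 rolls
Frame 8 starts at roll index 12: roll=10 (strike), consumes 1 roll
Frame 9 starts at roll index 13: rolls=2,1 (sum=3), consumes 2 rolls
Frame 10 starts at roll index 15: 3 remaining rolls

Answer: 0 1 3 4 6 8 10 12 13 15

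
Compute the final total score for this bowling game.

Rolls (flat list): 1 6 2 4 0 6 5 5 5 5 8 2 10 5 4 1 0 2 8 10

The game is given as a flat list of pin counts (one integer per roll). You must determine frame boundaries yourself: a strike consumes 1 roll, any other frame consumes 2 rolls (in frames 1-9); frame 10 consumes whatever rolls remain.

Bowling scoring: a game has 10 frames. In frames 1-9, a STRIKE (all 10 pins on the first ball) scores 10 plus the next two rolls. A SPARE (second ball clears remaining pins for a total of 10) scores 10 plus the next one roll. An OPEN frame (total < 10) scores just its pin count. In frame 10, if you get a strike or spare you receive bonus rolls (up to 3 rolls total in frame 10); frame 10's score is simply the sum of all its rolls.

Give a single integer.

Frame 1: OPEN (1+6=7). Cumulative: 7
Frame 2: OPEN (2+4=6). Cumulative: 13
Frame 3: OPEN (0+6=6). Cumulative: 19
Frame 4: SPARE (5+5=10). 10 + next roll (5) = 15. Cumulative: 34
Frame 5: SPARE (5+5=10). 10 + next roll (8) = 18. Cumulative: 52
Frame 6: SPARE (8+2=10). 10 + next roll (10) = 20. Cumulative: 72
Frame 7: STRIKE. 10 + next two rolls (5+4) = 19. Cumulative: 91
Frame 8: OPEN (5+4=9). Cumulative: 100
Frame 9: OPEN (1+0=1). Cumulative: 101
Frame 10: SPARE. Sum of all frame-10 rolls (2+8+10) = 20. Cumulative: 121

Answer: 121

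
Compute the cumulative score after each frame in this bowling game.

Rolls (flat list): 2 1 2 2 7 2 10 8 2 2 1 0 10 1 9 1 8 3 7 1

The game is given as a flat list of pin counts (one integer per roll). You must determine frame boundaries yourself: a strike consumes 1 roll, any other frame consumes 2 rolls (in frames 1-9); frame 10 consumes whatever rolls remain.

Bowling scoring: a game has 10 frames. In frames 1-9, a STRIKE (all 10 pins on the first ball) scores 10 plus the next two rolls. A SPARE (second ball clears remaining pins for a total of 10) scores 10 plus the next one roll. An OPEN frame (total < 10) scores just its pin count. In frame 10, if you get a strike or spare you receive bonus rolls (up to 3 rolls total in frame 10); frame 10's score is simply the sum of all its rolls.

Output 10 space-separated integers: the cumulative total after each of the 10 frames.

Frame 1: OPEN (2+1=3). Cumulative: 3
Frame 2: OPEN (2+2=4). Cumulative: 7
Frame 3: OPEN (7+2=9). Cumulative: 16
Frame 4: STRIKE. 10 + next two rolls (8+2) = 20. Cumulative: 36
Frame 5: SPARE (8+2=10). 10 + next roll (2) = 12. Cumulative: 48
Frame 6: OPEN (2+1=3). Cumulative: 51
Frame 7: SPARE (0+10=10). 10 + next roll (1) = 11. Cumulative: 62
Frame 8: SPARE (1+9=10). 10 + next roll (1) = 11. Cumulative: 73
Frame 9: OPEN (1+8=9). Cumulative: 82
Frame 10: SPARE. Sum of all frame-10 rolls (3+7+1) = 11. Cumulative: 93

Answer: 3 7 16 36 48 51 62 73 82 93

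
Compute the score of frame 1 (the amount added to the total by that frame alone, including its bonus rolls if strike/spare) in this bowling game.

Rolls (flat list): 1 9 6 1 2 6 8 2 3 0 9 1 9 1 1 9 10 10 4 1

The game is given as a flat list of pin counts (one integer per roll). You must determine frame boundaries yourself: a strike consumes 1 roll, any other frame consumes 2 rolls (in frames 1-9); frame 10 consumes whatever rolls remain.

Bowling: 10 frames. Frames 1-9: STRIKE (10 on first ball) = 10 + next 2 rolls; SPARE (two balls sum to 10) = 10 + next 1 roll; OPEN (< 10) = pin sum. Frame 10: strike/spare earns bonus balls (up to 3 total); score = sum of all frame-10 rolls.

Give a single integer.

Answer: 16

Derivation:
Frame 1: SPARE (1+9=10). 10 + next roll (6) = 16. Cumulative: 16
Frame 2: OPEN (6+1=7). Cumulative: 23
Frame 3: OPEN (2+6=8). Cumulative: 31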